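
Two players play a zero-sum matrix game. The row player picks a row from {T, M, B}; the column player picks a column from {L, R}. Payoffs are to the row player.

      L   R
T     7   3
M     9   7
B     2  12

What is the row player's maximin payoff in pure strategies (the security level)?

7

Row minima: T → 3, M → 7, B → 2.
The best of these is 7.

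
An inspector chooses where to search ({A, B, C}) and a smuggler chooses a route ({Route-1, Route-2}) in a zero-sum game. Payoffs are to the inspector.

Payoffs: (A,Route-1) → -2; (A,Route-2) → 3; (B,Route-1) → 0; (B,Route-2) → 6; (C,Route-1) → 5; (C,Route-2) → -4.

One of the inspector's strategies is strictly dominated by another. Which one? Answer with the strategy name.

A

B gives a strictly higher payoff than A against every column: 0 > -2, 6 > 3.
So A is strictly dominated and the inspector never plays it.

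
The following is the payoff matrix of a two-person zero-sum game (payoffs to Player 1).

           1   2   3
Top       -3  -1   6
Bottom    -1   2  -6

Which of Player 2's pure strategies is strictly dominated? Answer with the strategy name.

2

1 holds Player 1's payoff strictly below 2 in every row: -3 < -1, -1 < 2.
So 2 is strictly dominated for Player 2.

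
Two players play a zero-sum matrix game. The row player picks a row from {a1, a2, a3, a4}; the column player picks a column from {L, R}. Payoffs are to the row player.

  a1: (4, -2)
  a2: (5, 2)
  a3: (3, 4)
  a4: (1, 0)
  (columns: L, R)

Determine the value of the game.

7/2

Row minima: a1 → -2, a2 → 2, a3 → 3, a4 → 0; maximin = 3.
Column maxima: L → 5, R → 4; minimax = 4.
3 ≠ 4, so there is no saddle point; optimal play is mixed.
a1 is strictly dominated by a2, so the row player never plays it.
a4 is strictly dominated by a2, so the row player never plays it.
On the remaining 2×2 (a2, a3 vs L, R):
Let the row player play a2 with probability p. Expected payoff against L: 5p + 3(1−p) = 2p + 3; against R: 2p + 4(1−p) = −2p + 4.
Setting these equal: 2p + 3 = −2p + 4 ⇒ 4p = 1 ⇒ p = 1/4, and the value is (2)·(1/4) + 3 = 7/2.
For the column player: with q = P(L), equating a2's and a3's payoffs gives 3q + 2 = −q + 4 ⇒ q = 1/2.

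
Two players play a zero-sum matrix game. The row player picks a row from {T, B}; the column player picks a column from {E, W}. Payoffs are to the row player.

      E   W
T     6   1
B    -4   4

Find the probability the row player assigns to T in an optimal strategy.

Row minima: T → 1, B → -4; maximin = 1.
Column maxima: E → 6, W → 4; minimax = 4.
1 ≠ 4, so there is no saddle point; optimal play is mixed.
Let the row player play T with probability p. Expected payoff against E: 6p + (-4)(1−p) = 10p − 4; against W: 1p + 4(1−p) = −3p + 4.
Setting these equal: 10p − 4 = −3p + 4 ⇒ 13p = 8 ⇒ p = 8/13, and the value is (10)·(8/13) − 4 = 28/13.
For the column player: with q = P(E), equating T's and B's payoffs gives 5q + 1 = −8q + 4 ⇒ q = 3/13.

8/13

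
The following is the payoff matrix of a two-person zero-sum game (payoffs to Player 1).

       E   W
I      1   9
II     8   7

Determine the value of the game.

65/9

Row minima: I → 1, II → 7; maximin = 7.
Column maxima: E → 8, W → 9; minimax = 8.
7 ≠ 8, so there is no saddle point; optimal play is mixed.
Let Player 1 play I with probability p. Expected payoff against E: 1p + 8(1−p) = −7p + 8; against W: 9p + 7(1−p) = 2p + 7.
Setting these equal: −7p + 8 = 2p + 7 ⇒ −9p = -1 ⇒ p = 1/9, and the value is (-7)·(1/9) + 8 = 65/9.
For Player 2: with q = P(E), equating I's and II's payoffs gives −8q + 9 = q + 7 ⇒ q = 2/9.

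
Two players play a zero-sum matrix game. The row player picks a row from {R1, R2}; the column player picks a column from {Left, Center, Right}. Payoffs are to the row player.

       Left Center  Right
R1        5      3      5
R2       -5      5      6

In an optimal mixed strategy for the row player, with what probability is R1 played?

5/6

Row minima: R1 → 3, R2 → -5; maximin = 3.
Column maxima: Left → 5, Center → 5, Right → 6; minimax = 5.
3 ≠ 5, so there is no saddle point; optimal play is mixed.
Right is strictly dominated by Center (it gives the row player strictly more in every row), so the column player never plays it.
On the remaining 2×2 (R1, R2 vs Left, Center):
Let the row player play R1 with probability p. Expected payoff against Left: 5p + (-5)(1−p) = 10p − 5; against Center: 3p + 5(1−p) = −2p + 5.
Setting these equal: 10p − 5 = −2p + 5 ⇒ 12p = 10 ⇒ p = 5/6, and the value is (10)·(5/6) − 5 = 10/3.
For the column player: with q = P(Left), equating R1's and R2's payoffs gives 2q + 3 = −10q + 5 ⇒ q = 1/6.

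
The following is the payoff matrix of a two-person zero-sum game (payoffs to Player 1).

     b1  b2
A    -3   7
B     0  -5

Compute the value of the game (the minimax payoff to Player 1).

-1

Row minima: A → -3, B → -5; maximin = -3.
Column maxima: b1 → 0, b2 → 7; minimax = 0.
-3 ≠ 0, so there is no saddle point; optimal play is mixed.
Let Player 1 play A with probability p. Expected payoff against b1: (-3)p + 0(1−p) = −3p; against b2: 7p + (-5)(1−p) = 12p − 5.
Setting these equal: −3p = 12p − 5 ⇒ −15p = -5 ⇒ p = 1/3, and the value is (-3)·(1/3) = -1.
For Player 2: with q = P(b1), equating A's and B's payoffs gives −10q + 7 = 5q − 5 ⇒ q = 4/5.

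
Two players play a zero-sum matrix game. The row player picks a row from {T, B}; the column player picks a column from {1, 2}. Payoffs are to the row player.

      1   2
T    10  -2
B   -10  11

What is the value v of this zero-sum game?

Row minima: T → -2, B → -10; maximin = -2.
Column maxima: 1 → 10, 2 → 11; minimax = 10.
-2 ≠ 10, so there is no saddle point; optimal play is mixed.
Let the row player play T with probability p. Expected payoff against 1: 10p + (-10)(1−p) = 20p − 10; against 2: (-2)p + 11(1−p) = −13p + 11.
Setting these equal: 20p − 10 = −13p + 11 ⇒ 33p = 21 ⇒ p = 7/11, and the value is (20)·(7/11) − 10 = 30/11.
For the column player: with q = P(1), equating T's and B's payoffs gives 12q − 2 = −21q + 11 ⇒ q = 13/33.

30/11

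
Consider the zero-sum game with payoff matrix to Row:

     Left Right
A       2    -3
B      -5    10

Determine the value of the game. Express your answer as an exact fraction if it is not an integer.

Row minima: A → -3, B → -5; maximin = -3.
Column maxima: Left → 2, Right → 10; minimax = 2.
-3 ≠ 2, so there is no saddle point; optimal play is mixed.
Let Row play A with probability p. Expected payoff against Left: 2p + (-5)(1−p) = 7p − 5; against Right: (-3)p + 10(1−p) = −13p + 10.
Setting these equal: 7p − 5 = −13p + 10 ⇒ 20p = 15 ⇒ p = 3/4, and the value is (7)·(3/4) − 5 = 1/4.
For Column: with q = P(Left), equating A's and B's payoffs gives 5q − 3 = −15q + 10 ⇒ q = 13/20.

1/4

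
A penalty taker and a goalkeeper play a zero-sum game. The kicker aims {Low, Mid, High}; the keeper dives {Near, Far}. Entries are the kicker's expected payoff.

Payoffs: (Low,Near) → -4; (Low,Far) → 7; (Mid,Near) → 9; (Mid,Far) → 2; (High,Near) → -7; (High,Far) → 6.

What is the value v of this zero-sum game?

Row minima: Low → -4, Mid → 2, High → -7; maximin = 2.
Column maxima: Near → 9, Far → 7; minimax = 7.
2 ≠ 7, so there is no saddle point; optimal play is mixed.
High is strictly dominated by Low, so the kicker never plays it.
On the remaining 2×2 (Low, Mid vs Near, Far):
Let the kicker play Low with probability p. Expected payoff against Near: (-4)p + 9(1−p) = −13p + 9; against Far: 7p + 2(1−p) = 5p + 2.
Setting these equal: −13p + 9 = 5p + 2 ⇒ −18p = -7 ⇒ p = 7/18, and the value is (-13)·(7/18) + 9 = 71/18.
For the keeper: with q = P(Near), equating Low's and Mid's payoffs gives −11q + 7 = 7q + 2 ⇒ q = 5/18.

71/18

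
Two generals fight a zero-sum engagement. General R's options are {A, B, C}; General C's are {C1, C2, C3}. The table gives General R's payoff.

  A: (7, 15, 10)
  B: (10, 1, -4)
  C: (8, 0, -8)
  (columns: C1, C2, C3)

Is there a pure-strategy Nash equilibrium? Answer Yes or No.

No

Row minima: A → 7, B → -4, C → -8; maximin = 7.
Column maxima: C1 → 10, C2 → 15, C3 → 10; minimax = 10.
7 ≠ 10, so no pure-strategy equilibrium exists.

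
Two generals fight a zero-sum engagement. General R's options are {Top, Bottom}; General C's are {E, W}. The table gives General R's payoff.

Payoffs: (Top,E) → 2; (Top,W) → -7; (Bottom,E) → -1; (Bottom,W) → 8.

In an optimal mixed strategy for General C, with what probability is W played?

Row minima: Top → -7, Bottom → -1; maximin = -1.
Column maxima: E → 2, W → 8; minimax = 2.
-1 ≠ 2, so there is no saddle point; optimal play is mixed.
Let General R play Top with probability p. Expected payoff against E: 2p + (-1)(1−p) = 3p − 1; against W: (-7)p + 8(1−p) = −15p + 8.
Setting these equal: 3p − 1 = −15p + 8 ⇒ 18p = 9 ⇒ p = 1/2, and the value is (3)·(1/2) − 1 = 1/2.
For General C: with q = P(E), equating Top's and Bottom's payoffs gives 9q − 7 = −9q + 8 ⇒ q = 5/6.

1/6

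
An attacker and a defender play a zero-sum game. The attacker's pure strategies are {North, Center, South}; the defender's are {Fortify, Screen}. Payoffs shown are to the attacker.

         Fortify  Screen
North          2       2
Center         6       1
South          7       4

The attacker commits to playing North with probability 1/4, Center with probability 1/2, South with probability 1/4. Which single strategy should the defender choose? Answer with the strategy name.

Screen

If the defender plays Fortify, the attacker's expected payoff is (1/4)·2 + (1/2)·6 + (1/4)·7 = 21/4.
If the defender plays Screen, the attacker's expected payoff is (1/4)·2 + (1/2)·1 + (1/4)·4 = 2.
The defender minimizes the attacker's payoff; the smallest is 2, so the best response is Screen.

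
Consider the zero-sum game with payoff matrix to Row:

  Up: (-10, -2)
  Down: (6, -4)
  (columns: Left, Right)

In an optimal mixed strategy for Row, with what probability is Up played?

5/9

Row minima: Up → -10, Down → -4; maximin = -4.
Column maxima: Left → 6, Right → -2; minimax = -2.
-4 ≠ -2, so there is no saddle point; optimal play is mixed.
Let Row play Up with probability p. Expected payoff against Left: (-10)p + 6(1−p) = −16p + 6; against Right: (-2)p + (-4)(1−p) = 2p − 4.
Setting these equal: −16p + 6 = 2p − 4 ⇒ −18p = -10 ⇒ p = 5/9, and the value is (-16)·(5/9) + 6 = -26/9.
For Column: with q = P(Left), equating Up's and Down's payoffs gives −8q − 2 = 10q − 4 ⇒ q = 1/9.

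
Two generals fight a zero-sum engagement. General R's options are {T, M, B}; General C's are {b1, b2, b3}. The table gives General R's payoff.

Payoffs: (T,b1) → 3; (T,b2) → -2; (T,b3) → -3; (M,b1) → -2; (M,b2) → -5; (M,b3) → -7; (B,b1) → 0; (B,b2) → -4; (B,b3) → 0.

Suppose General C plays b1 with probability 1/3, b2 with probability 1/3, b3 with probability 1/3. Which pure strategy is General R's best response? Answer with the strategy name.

Expected payoff of T: (1/3)·3 + (1/3)·(-2) + (1/3)·(-3) = -2/3.
Expected payoff of M: (1/3)·(-2) + (1/3)·(-5) + (1/3)·(-7) = -14/3.
Expected payoff of B: (1/3)·0 + (1/3)·(-4) + (1/3)·0 = -4/3.
The largest is -2/3, so General R's best response is T.

T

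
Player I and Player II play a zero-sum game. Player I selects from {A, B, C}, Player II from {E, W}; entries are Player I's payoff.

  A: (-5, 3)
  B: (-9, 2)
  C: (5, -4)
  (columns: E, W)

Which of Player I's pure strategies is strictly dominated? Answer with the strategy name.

B

A gives a strictly higher payoff than B against every column: -5 > -9, 3 > 2.
So B is strictly dominated and Player I never plays it.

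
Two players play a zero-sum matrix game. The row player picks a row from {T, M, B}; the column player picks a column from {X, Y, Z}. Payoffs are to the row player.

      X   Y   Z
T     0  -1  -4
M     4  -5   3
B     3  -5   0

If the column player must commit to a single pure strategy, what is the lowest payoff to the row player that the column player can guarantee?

Column maxima: X → 4, Y → -1, Z → 3.
The smallest of these is -1.

-1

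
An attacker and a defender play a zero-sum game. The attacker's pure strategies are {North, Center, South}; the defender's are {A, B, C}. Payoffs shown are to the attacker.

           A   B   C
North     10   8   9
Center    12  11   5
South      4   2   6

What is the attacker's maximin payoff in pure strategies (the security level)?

8

Row minima: North → 8, Center → 5, South → 2.
The best of these is 8.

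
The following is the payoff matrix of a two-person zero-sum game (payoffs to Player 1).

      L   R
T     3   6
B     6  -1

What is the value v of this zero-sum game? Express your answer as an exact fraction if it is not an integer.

Row minima: T → 3, B → -1; maximin = 3.
Column maxima: L → 6, R → 6; minimax = 6.
3 ≠ 6, so there is no saddle point; optimal play is mixed.
Let Player 1 play T with probability p. Expected payoff against L: 3p + 6(1−p) = −3p + 6; against R: 6p + (-1)(1−p) = 7p − 1.
Setting these equal: −3p + 6 = 7p − 1 ⇒ −10p = -7 ⇒ p = 7/10, and the value is (-3)·(7/10) + 6 = 39/10.
For Player 2: with q = P(L), equating T's and B's payoffs gives −3q + 6 = 7q − 1 ⇒ q = 7/10.

39/10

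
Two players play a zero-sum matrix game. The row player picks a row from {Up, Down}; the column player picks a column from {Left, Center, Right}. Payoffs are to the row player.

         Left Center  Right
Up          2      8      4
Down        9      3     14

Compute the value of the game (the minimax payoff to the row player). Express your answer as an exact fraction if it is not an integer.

11/2

Row minima: Up → 2, Down → 3; maximin = 3.
Column maxima: Left → 9, Center → 8, Right → 14; minimax = 8.
3 ≠ 8, so there is no saddle point; optimal play is mixed.
Right is strictly dominated by Left (it gives the row player strictly more in every row), so the column player never plays it.
On the remaining 2×2 (Up, Down vs Left, Center):
Let the row player play Up with probability p. Expected payoff against Left: 2p + 9(1−p) = −7p + 9; against Center: 8p + 3(1−p) = 5p + 3.
Setting these equal: −7p + 9 = 5p + 3 ⇒ −12p = -6 ⇒ p = 1/2, and the value is (-7)·(1/2) + 9 = 11/2.
For the column player: with q = P(Left), equating Up's and Down's payoffs gives −6q + 8 = 6q + 3 ⇒ q = 5/12.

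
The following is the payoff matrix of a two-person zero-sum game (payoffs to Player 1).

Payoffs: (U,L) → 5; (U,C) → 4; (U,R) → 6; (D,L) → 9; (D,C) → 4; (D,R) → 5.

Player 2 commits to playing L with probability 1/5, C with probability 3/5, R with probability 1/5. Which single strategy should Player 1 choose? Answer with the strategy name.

D

Expected payoff of U: (1/5)·5 + (3/5)·4 + (1/5)·6 = 23/5.
Expected payoff of D: (1/5)·9 + (3/5)·4 + (1/5)·5 = 26/5.
The largest is 26/5, so Player 1's best response is D.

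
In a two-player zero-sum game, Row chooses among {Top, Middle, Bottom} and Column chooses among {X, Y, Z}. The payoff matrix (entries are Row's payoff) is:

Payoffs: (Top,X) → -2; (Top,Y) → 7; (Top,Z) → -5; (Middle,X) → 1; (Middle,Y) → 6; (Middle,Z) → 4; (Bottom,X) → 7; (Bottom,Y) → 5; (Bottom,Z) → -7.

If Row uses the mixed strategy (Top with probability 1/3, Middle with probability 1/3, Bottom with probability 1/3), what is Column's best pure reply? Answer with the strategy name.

If Column plays X, Row's expected payoff is (1/3)·(-2) + (1/3)·1 + (1/3)·7 = 2.
If Column plays Y, Row's expected payoff is (1/3)·7 + (1/3)·6 + (1/3)·5 = 6.
If Column plays Z, Row's expected payoff is (1/3)·(-5) + (1/3)·4 + (1/3)·(-7) = -8/3.
Column minimizes Row's payoff; the smallest is -8/3, so the best response is Z.

Z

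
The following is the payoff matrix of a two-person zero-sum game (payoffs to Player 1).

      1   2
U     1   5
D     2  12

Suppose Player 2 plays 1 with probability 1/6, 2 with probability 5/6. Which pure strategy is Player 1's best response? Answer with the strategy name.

Expected payoff of U: (1/6)·1 + (5/6)·5 = 13/3.
Expected payoff of D: (1/6)·2 + (5/6)·12 = 31/3.
The largest is 31/3, so Player 1's best response is D.

D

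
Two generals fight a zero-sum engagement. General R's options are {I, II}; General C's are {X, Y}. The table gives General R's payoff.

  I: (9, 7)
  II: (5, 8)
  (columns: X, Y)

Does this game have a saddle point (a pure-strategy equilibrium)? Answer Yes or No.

Row minima: I → 7, II → 5; maximin = 7.
Column maxima: X → 9, Y → 8; minimax = 8.
7 ≠ 8, so no pure-strategy equilibrium exists.

No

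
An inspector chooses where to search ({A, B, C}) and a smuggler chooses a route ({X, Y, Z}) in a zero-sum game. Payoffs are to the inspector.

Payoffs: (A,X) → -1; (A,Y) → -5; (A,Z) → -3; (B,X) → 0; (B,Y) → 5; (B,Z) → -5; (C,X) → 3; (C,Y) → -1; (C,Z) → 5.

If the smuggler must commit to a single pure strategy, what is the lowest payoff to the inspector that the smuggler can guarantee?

Column maxima: X → 3, Y → 5, Z → 5.
The smallest of these is 3.

3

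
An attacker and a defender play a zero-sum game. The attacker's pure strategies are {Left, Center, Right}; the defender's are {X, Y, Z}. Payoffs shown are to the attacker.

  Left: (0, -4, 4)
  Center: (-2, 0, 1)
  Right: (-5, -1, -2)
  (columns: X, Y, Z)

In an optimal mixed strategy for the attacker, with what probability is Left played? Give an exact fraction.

1/3

Row minima: Left → -4, Center → -2, Right → -5; maximin = -2.
Column maxima: X → 0, Y → 0, Z → 4; minimax = 0.
-2 ≠ 0, so there is no saddle point; optimal play is mixed.
Right is strictly dominated by Center, so the attacker never plays it.
Z is strictly dominated by X (it gives the attacker strictly more in every row), so the defender never plays it.
On the remaining 2×2 (Left, Center vs X, Y):
Let the attacker play Left with probability p. Expected payoff against X: 0p + (-2)(1−p) = 2p − 2; against Y: (-4)p + 0(1−p) = −4p.
Setting these equal: 2p − 2 = −4p ⇒ 6p = 2 ⇒ p = 1/3, and the value is (2)·(1/3) − 2 = -4/3.
For the defender: with q = P(X), equating Left's and Center's payoffs gives 4q − 4 = −2q ⇒ q = 2/3.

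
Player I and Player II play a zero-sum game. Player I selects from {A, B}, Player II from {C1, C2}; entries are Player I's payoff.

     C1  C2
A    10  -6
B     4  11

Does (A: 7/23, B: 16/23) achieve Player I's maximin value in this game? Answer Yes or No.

Yes

Against C1 this mix gives (7/23)·10 + (16/23)·4 = 134/23.
Against C2 this mix gives (7/23)·(-6) + (16/23)·11 = 134/23.
All of Player II's active replies (C1, C2) yield 134/23, and no column does worse for Player I. The mix makes Player II indifferent and guarantees 134/23, so it is optimal.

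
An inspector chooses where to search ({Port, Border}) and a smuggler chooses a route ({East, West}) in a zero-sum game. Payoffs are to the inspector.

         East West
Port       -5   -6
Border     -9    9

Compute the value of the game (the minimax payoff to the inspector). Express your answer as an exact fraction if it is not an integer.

Row minima: Port → -6, Border → -9; maximin = -6.
Column maxima: East → -5, West → 9; minimax = -5.
-6 ≠ -5, so there is no saddle point; optimal play is mixed.
Let the inspector play Port with probability p. Expected payoff against East: (-5)p + (-9)(1−p) = 4p − 9; against West: (-6)p + 9(1−p) = −15p + 9.
Setting these equal: 4p − 9 = −15p + 9 ⇒ 19p = 18 ⇒ p = 18/19, and the value is (4)·(18/19) − 9 = -99/19.
For the smuggler: with q = P(East), equating Port's and Border's payoffs gives q − 6 = −18q + 9 ⇒ q = 15/19.

-99/19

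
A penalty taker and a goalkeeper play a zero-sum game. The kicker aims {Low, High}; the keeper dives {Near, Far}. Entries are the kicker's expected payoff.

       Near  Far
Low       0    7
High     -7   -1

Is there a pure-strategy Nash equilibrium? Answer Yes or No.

Row minima: Low → 0, High → -7; maximin = 0.
Column maxima: Near → 0, Far → 7; minimax = 0.
maximin = minimax = 0, so a saddle point exists.

Yes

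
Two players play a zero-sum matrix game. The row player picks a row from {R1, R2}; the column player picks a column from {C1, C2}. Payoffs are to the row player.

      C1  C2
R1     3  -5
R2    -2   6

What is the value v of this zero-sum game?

Row minima: R1 → -5, R2 → -2; maximin = -2.
Column maxima: C1 → 3, C2 → 6; minimax = 3.
-2 ≠ 3, so there is no saddle point; optimal play is mixed.
Let the row player play R1 with probability p. Expected payoff against C1: 3p + (-2)(1−p) = 5p − 2; against C2: (-5)p + 6(1−p) = −11p + 6.
Setting these equal: 5p − 2 = −11p + 6 ⇒ 16p = 8 ⇒ p = 1/2, and the value is (5)·(1/2) − 2 = 1/2.
For the column player: with q = P(C1), equating R1's and R2's payoffs gives 8q − 5 = −8q + 6 ⇒ q = 11/16.

1/2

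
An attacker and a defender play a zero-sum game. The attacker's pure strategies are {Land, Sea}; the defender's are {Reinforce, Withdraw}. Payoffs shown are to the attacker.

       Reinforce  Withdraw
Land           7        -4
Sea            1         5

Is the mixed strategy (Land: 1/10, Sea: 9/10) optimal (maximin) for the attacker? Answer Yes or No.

Against Reinforce this mix gives (1/10)·7 + (9/10)·1 = 8/5.
Against Withdraw this mix gives (1/10)·(-4) + (9/10)·5 = 41/10.
The defender will play Reinforce, holding the attacker to 8/5. Shifting weight toward the row that does better against Reinforce would raise this floor (the equalizing mix achieves 13/5 against both Reinforce and Withdraw), so the proposed strategy is not optimal.

No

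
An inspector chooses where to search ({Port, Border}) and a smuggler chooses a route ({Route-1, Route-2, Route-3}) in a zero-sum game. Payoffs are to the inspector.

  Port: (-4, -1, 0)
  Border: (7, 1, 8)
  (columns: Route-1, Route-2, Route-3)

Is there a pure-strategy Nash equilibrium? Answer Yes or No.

Yes

Row minima: Port → -4, Border → 1; maximin = 1.
Column maxima: Route-1 → 7, Route-2 → 1, Route-3 → 8; minimax = 1.
maximin = minimax = 1, so a saddle point exists.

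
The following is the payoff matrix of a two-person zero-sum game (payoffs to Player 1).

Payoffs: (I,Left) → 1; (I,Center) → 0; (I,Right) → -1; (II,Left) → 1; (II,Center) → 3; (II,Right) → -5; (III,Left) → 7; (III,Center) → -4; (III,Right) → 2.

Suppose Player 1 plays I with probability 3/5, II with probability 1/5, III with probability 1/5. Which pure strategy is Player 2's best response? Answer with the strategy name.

Right

If Player 2 plays Left, Player 1's expected payoff is (3/5)·1 + (1/5)·1 + (1/5)·7 = 11/5.
If Player 2 plays Center, Player 1's expected payoff is (3/5)·0 + (1/5)·3 + (1/5)·(-4) = -1/5.
If Player 2 plays Right, Player 1's expected payoff is (3/5)·(-1) + (1/5)·(-5) + (1/5)·2 = -6/5.
Player 2 minimizes Player 1's payoff; the smallest is -6/5, so the best response is Right.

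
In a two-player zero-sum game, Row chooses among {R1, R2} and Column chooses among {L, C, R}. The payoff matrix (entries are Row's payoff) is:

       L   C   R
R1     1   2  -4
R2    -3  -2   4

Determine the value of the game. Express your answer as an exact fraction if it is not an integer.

-2/3

Row minima: R1 → -4, R2 → -3; maximin = -3.
Column maxima: L → 1, C → 2, R → 4; minimax = 1.
-3 ≠ 1, so there is no saddle point; optimal play is mixed.
C is strictly dominated by L (it gives Row strictly more in every row), so Column never plays it.
On the remaining 2×2 (R1, R2 vs L, R):
Let Row play R1 with probability p. Expected payoff against L: 1p + (-3)(1−p) = 4p − 3; against R: (-4)p + 4(1−p) = −8p + 4.
Setting these equal: 4p − 3 = −8p + 4 ⇒ 12p = 7 ⇒ p = 7/12, and the value is (4)·(7/12) − 3 = -2/3.
For Column: with q = P(L), equating R1's and R2's payoffs gives 5q − 4 = −7q + 4 ⇒ q = 2/3.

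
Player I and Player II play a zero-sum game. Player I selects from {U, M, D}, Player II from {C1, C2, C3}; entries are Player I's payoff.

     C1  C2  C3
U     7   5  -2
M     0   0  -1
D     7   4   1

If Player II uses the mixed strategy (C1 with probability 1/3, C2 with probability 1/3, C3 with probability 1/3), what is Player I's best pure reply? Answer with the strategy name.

D

Expected payoff of U: (1/3)·7 + (1/3)·5 + (1/3)·(-2) = 10/3.
Expected payoff of M: (1/3)·0 + (1/3)·0 + (1/3)·(-1) = -1/3.
Expected payoff of D: (1/3)·7 + (1/3)·4 + (1/3)·1 = 4.
The largest is 4, so Player I's best response is D.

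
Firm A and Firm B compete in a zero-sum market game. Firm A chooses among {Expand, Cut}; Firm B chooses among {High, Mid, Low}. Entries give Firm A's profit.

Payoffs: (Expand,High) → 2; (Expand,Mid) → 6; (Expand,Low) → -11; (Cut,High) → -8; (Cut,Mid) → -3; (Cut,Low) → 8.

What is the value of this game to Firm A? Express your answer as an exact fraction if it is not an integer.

Row minima: Expand → -11, Cut → -8; maximin = -8.
Column maxima: High → 2, Mid → 6, Low → 8; minimax = 2.
-8 ≠ 2, so there is no saddle point; optimal play is mixed.
Mid is strictly dominated by High (it gives Firm A strictly more in every row), so Firm B never plays it.
On the remaining 2×2 (Expand, Cut vs High, Low):
Let Firm A play Expand with probability p. Expected payoff against High: 2p + (-8)(1−p) = 10p − 8; against Low: (-11)p + 8(1−p) = −19p + 8.
Setting these equal: 10p − 8 = −19p + 8 ⇒ 29p = 16 ⇒ p = 16/29, and the value is (10)·(16/29) − 8 = -72/29.
For Firm B: with q = P(High), equating Expand's and Cut's payoffs gives 13q − 11 = −16q + 8 ⇒ q = 19/29.

-72/29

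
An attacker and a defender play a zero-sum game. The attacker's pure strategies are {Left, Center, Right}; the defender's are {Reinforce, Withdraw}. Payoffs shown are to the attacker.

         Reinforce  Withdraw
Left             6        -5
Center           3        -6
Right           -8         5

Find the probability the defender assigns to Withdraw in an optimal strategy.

Row minima: Left → -5, Center → -6, Right → -8; maximin = -5.
Column maxima: Reinforce → 6, Withdraw → 5; minimax = 5.
-5 ≠ 5, so there is no saddle point; optimal play is mixed.
Center is strictly dominated by Left, so the attacker never plays it.
On the remaining 2×2 (Left, Right vs Reinforce, Withdraw):
Let the attacker play Left with probability p. Expected payoff against Reinforce: 6p + (-8)(1−p) = 14p − 8; against Withdraw: (-5)p + 5(1−p) = −10p + 5.
Setting these equal: 14p − 8 = −10p + 5 ⇒ 24p = 13 ⇒ p = 13/24, and the value is (14)·(13/24) − 8 = -5/12.
For the defender: with q = P(Reinforce), equating Left's and Right's payoffs gives 11q − 5 = −13q + 5 ⇒ q = 5/12.

7/12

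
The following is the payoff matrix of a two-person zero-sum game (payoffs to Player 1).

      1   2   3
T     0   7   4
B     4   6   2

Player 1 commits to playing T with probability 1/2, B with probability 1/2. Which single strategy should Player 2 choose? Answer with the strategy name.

If Player 2 plays 1, Player 1's expected payoff is (1/2)·0 + (1/2)·4 = 2.
If Player 2 plays 2, Player 1's expected payoff is (1/2)·7 + (1/2)·6 = 13/2.
If Player 2 plays 3, Player 1's expected payoff is (1/2)·4 + (1/2)·2 = 3.
Player 2 minimizes Player 1's payoff; the smallest is 2, so the best response is 1.

1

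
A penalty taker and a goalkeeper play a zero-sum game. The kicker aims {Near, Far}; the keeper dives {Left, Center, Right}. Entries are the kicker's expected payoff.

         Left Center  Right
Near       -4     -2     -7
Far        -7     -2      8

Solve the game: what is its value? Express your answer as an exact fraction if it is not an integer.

-9/2

Row minima: Near → -7, Far → -7; maximin = -7.
Column maxima: Left → -4, Center → -2, Right → 8; minimax = -4.
-7 ≠ -4, so there is no saddle point; optimal play is mixed.
Center is strictly dominated by Left (it gives the kicker strictly more in every row), so the keeper never plays it.
On the remaining 2×2 (Near, Far vs Left, Right):
Let the kicker play Near with probability p. Expected payoff against Left: (-4)p + (-7)(1−p) = 3p − 7; against Right: (-7)p + 8(1−p) = −15p + 8.
Setting these equal: 3p − 7 = −15p + 8 ⇒ 18p = 15 ⇒ p = 5/6, and the value is (3)·(5/6) − 7 = -9/2.
For the keeper: with q = P(Left), equating Near's and Far's payoffs gives 3q − 7 = −15q + 8 ⇒ q = 5/6.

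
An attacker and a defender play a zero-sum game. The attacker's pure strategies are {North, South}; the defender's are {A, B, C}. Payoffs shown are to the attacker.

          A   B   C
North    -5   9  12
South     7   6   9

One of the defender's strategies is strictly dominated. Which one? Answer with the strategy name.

A holds the attacker's payoff strictly below C in every row: -5 < 12, 7 < 9.
So C is strictly dominated for the defender.

C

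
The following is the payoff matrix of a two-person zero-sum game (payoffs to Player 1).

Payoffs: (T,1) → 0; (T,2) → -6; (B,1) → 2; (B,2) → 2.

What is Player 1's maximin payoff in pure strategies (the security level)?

2

Row minima: T → -6, B → 2.
The best of these is 2.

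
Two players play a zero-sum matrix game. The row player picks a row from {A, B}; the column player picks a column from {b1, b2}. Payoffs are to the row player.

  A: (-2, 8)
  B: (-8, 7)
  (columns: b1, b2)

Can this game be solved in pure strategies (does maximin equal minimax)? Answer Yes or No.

Row minima: A → -2, B → -8; maximin = -2.
Column maxima: b1 → -2, b2 → 8; minimax = -2.
maximin = minimax = -2, so a saddle point exists.

Yes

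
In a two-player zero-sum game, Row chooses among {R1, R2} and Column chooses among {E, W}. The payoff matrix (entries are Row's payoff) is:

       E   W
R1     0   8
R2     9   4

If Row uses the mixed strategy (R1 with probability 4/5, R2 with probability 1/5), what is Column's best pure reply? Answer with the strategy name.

If Column plays E, Row's expected payoff is (4/5)·0 + (1/5)·9 = 9/5.
If Column plays W, Row's expected payoff is (4/5)·8 + (1/5)·4 = 36/5.
Column minimizes Row's payoff; the smallest is 9/5, so the best response is E.

E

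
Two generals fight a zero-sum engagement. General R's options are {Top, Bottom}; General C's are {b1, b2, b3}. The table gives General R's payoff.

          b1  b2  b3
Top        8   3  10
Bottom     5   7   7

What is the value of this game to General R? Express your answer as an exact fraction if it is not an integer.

Row minima: Top → 3, Bottom → 5; maximin = 5.
Column maxima: b1 → 8, b2 → 7, b3 → 10; minimax = 7.
5 ≠ 7, so there is no saddle point; optimal play is mixed.
b3 is strictly dominated by b1 (it gives General R strictly more in every row), so General C never plays it.
On the remaining 2×2 (Top, Bottom vs b1, b2):
Let General R play Top with probability p. Expected payoff against b1: 8p + 5(1−p) = 3p + 5; against b2: 3p + 7(1−p) = −4p + 7.
Setting these equal: 3p + 5 = −4p + 7 ⇒ 7p = 2 ⇒ p = 2/7, and the value is (3)·(2/7) + 5 = 41/7.
For General C: with q = P(b1), equating Top's and Bottom's payoffs gives 5q + 3 = −2q + 7 ⇒ q = 4/7.

41/7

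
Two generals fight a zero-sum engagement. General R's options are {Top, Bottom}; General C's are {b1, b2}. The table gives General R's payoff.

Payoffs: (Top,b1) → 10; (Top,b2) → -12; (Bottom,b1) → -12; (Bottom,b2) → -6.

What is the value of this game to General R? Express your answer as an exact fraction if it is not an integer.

-51/7

Row minima: Top → -12, Bottom → -12; maximin = -12.
Column maxima: b1 → 10, b2 → -6; minimax = -6.
-12 ≠ -6, so there is no saddle point; optimal play is mixed.
Let General R play Top with probability p. Expected payoff against b1: 10p + (-12)(1−p) = 22p − 12; against b2: (-12)p + (-6)(1−p) = −6p − 6.
Setting these equal: 22p − 12 = −6p − 6 ⇒ 28p = 6 ⇒ p = 3/14, and the value is (22)·(3/14) − 12 = -51/7.
For General C: with q = P(b1), equating Top's and Bottom's payoffs gives 22q − 12 = −6q − 6 ⇒ q = 3/14.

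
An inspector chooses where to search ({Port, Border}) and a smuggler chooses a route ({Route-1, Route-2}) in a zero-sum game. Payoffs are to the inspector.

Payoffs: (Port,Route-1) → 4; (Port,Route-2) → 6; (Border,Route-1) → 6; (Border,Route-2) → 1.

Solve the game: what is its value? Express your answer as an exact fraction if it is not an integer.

32/7

Row minima: Port → 4, Border → 1; maximin = 4.
Column maxima: Route-1 → 6, Route-2 → 6; minimax = 6.
4 ≠ 6, so there is no saddle point; optimal play is mixed.
Let the inspector play Port with probability p. Expected payoff against Route-1: 4p + 6(1−p) = −2p + 6; against Route-2: 6p + 1(1−p) = 5p + 1.
Setting these equal: −2p + 6 = 5p + 1 ⇒ −7p = -5 ⇒ p = 5/7, and the value is (-2)·(5/7) + 6 = 32/7.
For the smuggler: with q = P(Route-1), equating Port's and Border's payoffs gives −2q + 6 = 5q + 1 ⇒ q = 5/7.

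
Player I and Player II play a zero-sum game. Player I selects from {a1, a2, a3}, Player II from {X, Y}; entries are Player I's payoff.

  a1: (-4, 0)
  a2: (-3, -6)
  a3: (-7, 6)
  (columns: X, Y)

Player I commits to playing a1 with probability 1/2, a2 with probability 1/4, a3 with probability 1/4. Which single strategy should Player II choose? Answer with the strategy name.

If Player II plays X, Player I's expected payoff is (1/2)·(-4) + (1/4)·(-3) + (1/4)·(-7) = -9/2.
If Player II plays Y, Player I's expected payoff is (1/2)·0 + (1/4)·(-6) + (1/4)·6 = 0.
Player II minimizes Player I's payoff; the smallest is -9/2, so the best response is X.

X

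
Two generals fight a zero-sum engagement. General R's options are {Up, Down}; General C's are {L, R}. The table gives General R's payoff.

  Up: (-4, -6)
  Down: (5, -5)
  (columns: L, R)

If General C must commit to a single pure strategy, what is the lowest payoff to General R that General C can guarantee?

-5

Column maxima: L → 5, R → -5.
The smallest of these is -5.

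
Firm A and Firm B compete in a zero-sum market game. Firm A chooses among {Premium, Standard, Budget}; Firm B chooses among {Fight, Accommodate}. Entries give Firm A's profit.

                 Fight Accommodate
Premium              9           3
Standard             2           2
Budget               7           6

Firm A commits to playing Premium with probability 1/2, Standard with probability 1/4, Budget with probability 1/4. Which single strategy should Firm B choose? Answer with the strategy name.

Accommodate

If Firm B plays Fight, Firm A's expected payoff is (1/2)·9 + (1/4)·2 + (1/4)·7 = 27/4.
If Firm B plays Accommodate, Firm A's expected payoff is (1/2)·3 + (1/4)·2 + (1/4)·6 = 7/2.
Firm B minimizes Firm A's payoff; the smallest is 7/2, so the best response is Accommodate.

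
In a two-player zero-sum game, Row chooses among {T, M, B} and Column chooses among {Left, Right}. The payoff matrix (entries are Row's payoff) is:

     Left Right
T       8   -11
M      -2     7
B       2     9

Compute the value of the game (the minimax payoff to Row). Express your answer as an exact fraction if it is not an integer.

Row minima: T → -11, M → -2, B → 2; maximin = 2.
Column maxima: Left → 8, Right → 9; minimax = 8.
2 ≠ 8, so there is no saddle point; optimal play is mixed.
M is strictly dominated by B, so Row never plays it.
On the remaining 2×2 (T, B vs Left, Right):
Let Row play T with probability p. Expected payoff against Left: 8p + 2(1−p) = 6p + 2; against Right: (-11)p + 9(1−p) = −20p + 9.
Setting these equal: 6p + 2 = −20p + 9 ⇒ 26p = 7 ⇒ p = 7/26, and the value is (6)·(7/26) + 2 = 47/13.
For Column: with q = P(Left), equating T's and B's payoffs gives 19q − 11 = −7q + 9 ⇒ q = 10/13.

47/13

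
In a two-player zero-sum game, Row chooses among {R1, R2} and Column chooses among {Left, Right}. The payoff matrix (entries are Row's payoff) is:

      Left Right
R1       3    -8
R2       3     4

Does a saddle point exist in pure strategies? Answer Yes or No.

Row minima: R1 → -8, R2 → 3; maximin = 3.
Column maxima: Left → 3, Right → 4; minimax = 3.
maximin = minimax = 3, so a saddle point exists.

Yes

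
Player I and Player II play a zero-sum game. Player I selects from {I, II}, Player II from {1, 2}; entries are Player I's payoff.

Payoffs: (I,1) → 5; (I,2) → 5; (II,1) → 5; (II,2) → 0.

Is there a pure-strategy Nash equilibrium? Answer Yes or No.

Row minima: I → 5, II → 0; maximin = 5.
Column maxima: 1 → 5, 2 → 5; minimax = 5.
maximin = minimax = 5, so a saddle point exists.

Yes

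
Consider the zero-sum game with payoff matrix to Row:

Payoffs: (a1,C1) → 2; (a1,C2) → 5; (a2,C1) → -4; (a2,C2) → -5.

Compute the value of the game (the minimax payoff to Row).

2

Row minima: a1 → 2, a2 → -5; maximin = 2.
Column maxima: C1 → 2, C2 → 5; minimax = 2.
Since maximin = minimax = 2, there is a saddle point and the value is 2.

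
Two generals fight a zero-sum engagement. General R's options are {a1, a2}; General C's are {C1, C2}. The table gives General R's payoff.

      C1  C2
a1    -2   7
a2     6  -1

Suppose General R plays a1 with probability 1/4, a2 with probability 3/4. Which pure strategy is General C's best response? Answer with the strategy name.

C2

If General C plays C1, General R's expected payoff is (1/4)·(-2) + (3/4)·6 = 4.
If General C plays C2, General R's expected payoff is (1/4)·7 + (3/4)·(-1) = 1.
General C minimizes General R's payoff; the smallest is 1, so the best response is C2.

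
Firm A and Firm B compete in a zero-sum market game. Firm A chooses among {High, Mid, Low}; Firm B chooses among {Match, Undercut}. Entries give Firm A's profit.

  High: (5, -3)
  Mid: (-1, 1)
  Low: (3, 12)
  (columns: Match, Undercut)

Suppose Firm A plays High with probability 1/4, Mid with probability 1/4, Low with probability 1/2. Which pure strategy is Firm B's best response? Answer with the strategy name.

If Firm B plays Match, Firm A's expected payoff is (1/4)·5 + (1/4)·(-1) + (1/2)·3 = 5/2.
If Firm B plays Undercut, Firm A's expected payoff is (1/4)·(-3) + (1/4)·1 + (1/2)·12 = 11/2.
Firm B minimizes Firm A's payoff; the smallest is 5/2, so the best response is Match.

Match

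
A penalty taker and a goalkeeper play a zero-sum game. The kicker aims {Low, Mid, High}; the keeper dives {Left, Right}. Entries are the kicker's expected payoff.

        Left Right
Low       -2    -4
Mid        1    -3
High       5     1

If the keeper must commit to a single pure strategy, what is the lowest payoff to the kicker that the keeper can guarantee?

1

Column maxima: Left → 5, Right → 1.
The smallest of these is 1.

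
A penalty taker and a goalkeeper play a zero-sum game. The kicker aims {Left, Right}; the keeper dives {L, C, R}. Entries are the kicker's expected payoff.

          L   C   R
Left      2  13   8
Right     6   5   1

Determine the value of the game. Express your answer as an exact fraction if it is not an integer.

46/11

Row minima: Left → 2, Right → 1; maximin = 2.
Column maxima: L → 6, C → 13, R → 8; minimax = 6.
2 ≠ 6, so there is no saddle point; optimal play is mixed.
C is strictly dominated by R (it gives the kicker strictly more in every row), so the keeper never plays it.
On the remaining 2×2 (Left, Right vs L, R):
Let the kicker play Left with probability p. Expected payoff against L: 2p + 6(1−p) = −4p + 6; against R: 8p + 1(1−p) = 7p + 1.
Setting these equal: −4p + 6 = 7p + 1 ⇒ −11p = -5 ⇒ p = 5/11, and the value is (-4)·(5/11) + 6 = 46/11.
For the keeper: with q = P(L), equating Left's and Right's payoffs gives −6q + 8 = 5q + 1 ⇒ q = 7/11.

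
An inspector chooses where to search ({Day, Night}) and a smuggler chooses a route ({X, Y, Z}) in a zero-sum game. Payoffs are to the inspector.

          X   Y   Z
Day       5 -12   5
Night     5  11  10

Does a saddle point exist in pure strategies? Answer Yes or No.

Yes

Row minima: Day → -12, Night → 5; maximin = 5.
Column maxima: X → 5, Y → 11, Z → 10; minimax = 5.
maximin = minimax = 5, so a saddle point exists.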